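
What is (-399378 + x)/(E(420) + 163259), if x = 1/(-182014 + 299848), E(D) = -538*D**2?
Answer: 47060307251/11163586207794 ≈ 0.0042155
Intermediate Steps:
x = 1/117834 ≈ 8.4865e-6
(-399378 + x)/(E(420) + 163259) = (-399378 + 1/117834)/(-538*420**2 + 163259) = -47060307251/(117834*(-538*176400 + 163259)) = -47060307251/(117834*(-94903200 + 163259)) = -47060307251/117834/(-94739941) = -47060307251/117834*(-1/94739941) = 47060307251/11163586207794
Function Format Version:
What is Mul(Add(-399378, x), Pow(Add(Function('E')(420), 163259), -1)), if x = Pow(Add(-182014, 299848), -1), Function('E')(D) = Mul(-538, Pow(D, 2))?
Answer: Rational(47060307251, 11163586207794) ≈ 0.0042155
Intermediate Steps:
x = Rational(1, 117834) (x = Pow(117834, -1) = Rational(1, 117834) ≈ 8.4865e-6)
Mul(Add(-399378, x), Pow(Add(Function('E')(420), 163259), -1)) = Mul(Add(-399378, Rational(1, 117834)), Pow(Add(Mul(-538, Pow(420, 2)), 163259), -1)) = Mul(Rational(-47060307251, 117834), Pow(Add(Mul(-538, 176400), 163259), -1)) = Mul(Rational(-47060307251, 117834), Pow(Add(-94903200, 163259), -1)) = Mul(Rational(-47060307251, 117834), Pow(-94739941, -1)) = Mul(Rational(-47060307251, 117834), Rational(-1, 94739941)) = Rational(47060307251, 11163586207794)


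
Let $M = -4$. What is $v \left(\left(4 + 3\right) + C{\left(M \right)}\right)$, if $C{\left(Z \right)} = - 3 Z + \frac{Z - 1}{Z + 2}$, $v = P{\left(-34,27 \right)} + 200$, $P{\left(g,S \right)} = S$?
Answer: $\frac{9761}{2} \approx 4880.5$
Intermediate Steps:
$v = 227$ ($v = 27 + 200 = 227$)
$C{\left(Z \right)} = - 3 Z + \frac{-1 + Z}{2 + Z}$
$v \left(\left(4 + 3\right) + C{\left(M \right)}\right) = 227 \left(\left(4 + 3\right) + \frac{-1 - -20 - 3 \left(-4\right)^{2}}{2 - 4}\right) = 227 \left(7 + \frac{-1 + 20 - 48}{-2}\right) = 227 \left(7 - \frac{-1 + 20 - 48}{2}\right) = 227 \left(7 - - \frac{29}{2}\right) = 227 \left(7 + \frac{29}{2}\right) = 227 \cdot \frac{43}{2} = \frac{9761}{2}$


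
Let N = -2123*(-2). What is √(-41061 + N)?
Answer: I*√36815 ≈ 191.87*I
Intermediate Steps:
N = 4246
√(-41061 + N) = √(-41061 + 4246) = √(-36815) = I*√36815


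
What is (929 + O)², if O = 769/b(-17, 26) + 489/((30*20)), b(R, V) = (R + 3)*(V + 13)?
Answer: 2569577379618001/2981160000 ≈ 8.6194e+5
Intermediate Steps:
b(R, V) = (3 + R)*(13 + V)
O = -32401/54600 (O = 769/(39 + 3*26 + 13*(-17) - 17*26) + 489/((30*20)) = 769/(39 + 78 - 221 - 442) + 489/600 = 769/(-546) + 489*(1/600) = 769*(-1/546) + 163/200 = -769/546 + 163/200 = -32401/54600 ≈ -0.59342)
(929 + O)² = (929 - 32401/54600)² = (50690999/54600)² = 2569577379618001/2981160000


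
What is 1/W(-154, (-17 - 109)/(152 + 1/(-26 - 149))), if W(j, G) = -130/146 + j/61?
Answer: -4453/15207 ≈ -0.29283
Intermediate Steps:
W(j, G) = -65/73 + j/61 (W(j, G) = -130*1/146 + j*(1/61) = -65/73 + j/61)
1/W(-154, (-17 - 109)/(152 + 1/(-26 - 149))) = 1/(-65/73 + (1/61)*(-154)) = 1/(-65/73 - 154/61) = 1/(-15207/4453) = -4453/15207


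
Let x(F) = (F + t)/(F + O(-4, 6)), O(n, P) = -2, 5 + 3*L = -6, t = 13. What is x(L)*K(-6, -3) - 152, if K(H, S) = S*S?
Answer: -2836/17 ≈ -166.82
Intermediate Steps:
L = -11/3 (L = -5/3 + (⅓)*(-6) = -5/3 - 2 = -11/3 ≈ -3.6667)
K(H, S) = S²
x(F) = (13 + F)/(-2 + F) (x(F) = (F + 13)/(F - 2) = (13 + F)/(-2 + F))
x(L)*K(-6, -3) - 152 = ((13 - 11/3)/(-2 - 11/3))*(-3)² - 152 = ((28/3)/(-17/3))*9 - 152 = -3/17*28/3*9 - 152 = -28/17*9 - 152 = -252/17 - 152 = -2836/17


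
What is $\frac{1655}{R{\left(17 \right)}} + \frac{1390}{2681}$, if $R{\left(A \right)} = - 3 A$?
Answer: $- \frac{4366165}{136731} \approx -31.933$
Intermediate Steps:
$\frac{1655}{R{\left(17 \right)}} + \frac{1390}{2681} = \frac{1655}{\left(-3\right) 17} + \frac{1390}{2681} = \frac{1655}{-51} + 1390 \cdot \frac{1}{2681} = 1655 \left(- \frac{1}{51}\right) + \frac{1390}{2681} = - \frac{1655}{51} + \frac{1390}{2681} = - \frac{4366165}{136731}$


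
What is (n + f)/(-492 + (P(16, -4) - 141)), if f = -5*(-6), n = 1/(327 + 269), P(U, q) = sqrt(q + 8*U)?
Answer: -11318673/238736740 - 17881*sqrt(31)/119368370 ≈ -0.048245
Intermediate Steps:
n = 1/596 ≈ 0.0016779
f = 30
(n + f)/(-492 + (P(16, -4) - 141)) = (1/596 + 30)/(-492 + (sqrt(-4 + 8*16) - 141)) = 17881/(596*(-492 + (sqrt(-4 + 128) - 141))) = 17881/(596*(-492 + (sqrt(124) - 141))) = 17881/(596*(-492 + (2*sqrt(31) - 141))) = 17881/(596*(-492 + (-141 + 2*sqrt(31)))) = 17881/(596*(-633 + 2*sqrt(31)))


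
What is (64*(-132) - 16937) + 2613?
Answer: -22772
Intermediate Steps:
(64*(-132) - 16937) + 2613 = (-8448 - 16937) + 2613 = -25385 + 2613 = -22772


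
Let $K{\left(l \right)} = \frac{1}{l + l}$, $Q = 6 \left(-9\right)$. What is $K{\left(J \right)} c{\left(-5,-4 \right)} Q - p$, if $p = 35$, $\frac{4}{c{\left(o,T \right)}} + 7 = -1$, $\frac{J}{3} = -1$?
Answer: $- \frac{79}{2} \approx -39.5$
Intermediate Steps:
$J = -3$ ($J = 3 \left(-1\right) = -3$)
$c{\left(o,T \right)} = - \frac{1}{2}$ ($c{\left(o,T \right)} = \frac{4}{-7 - 1} = \frac{4}{-8} = 4 \left(- \frac{1}{8}\right) = - \frac{1}{2}$)
$Q = -54$
$K{\left(l \right)} = \frac{1}{2 l}$
$K{\left(J \right)} c{\left(-5,-4 \right)} Q - p = \frac{1}{2 \left(-3\right)} \left(- \frac{1}{2}\right) \left(-54\right) - 35 = \frac{1}{2} \left(- \frac{1}{3}\right) \left(- \frac{1}{2}\right) \left(-54\right) - 35 = \left(- \frac{1}{6}\right) \left(- \frac{1}{2}\right) \left(-54\right) - 35 = \frac{1}{12} \left(-54\right) - 35 = - \frac{9}{2} - 35 = - \frac{79}{2}$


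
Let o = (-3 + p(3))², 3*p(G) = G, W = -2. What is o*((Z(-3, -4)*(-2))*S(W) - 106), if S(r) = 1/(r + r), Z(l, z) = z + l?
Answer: -438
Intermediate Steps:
p(G) = G/3
Z(l, z) = l + z
S(r) = 1/(2*r)
o = 4 (o = (-3 + (⅓)*3)² = (-3 + 1)² = (-2)² = 4)
o*((Z(-3, -4)*(-2))*S(W) - 106) = 4*(((-3 - 4)*(-2))*((½)/(-2)) - 106) = 4*((-7*(-2))*((½)*(-½)) - 106) = 4*(14*(-¼) - 106) = 4*(-7/2 - 106) = 4*(-219/2) = -438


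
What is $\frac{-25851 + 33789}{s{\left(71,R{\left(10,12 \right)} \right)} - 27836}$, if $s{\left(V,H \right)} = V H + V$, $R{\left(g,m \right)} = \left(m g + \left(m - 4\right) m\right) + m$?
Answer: $- \frac{2646}{3859} \approx -0.68567$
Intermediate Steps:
$R{\left(g,m \right)} = m + g m + m \left(-4 + m\right)$ ($R{\left(g,m \right)} = \left(g m + \left(-4 + m\right) m\right) + m = \left(g m + m \left(-4 + m\right)\right) + m = m + g m + m \left(-4 + m\right)$)
$s{\left(V,H \right)} = V + H V$ ($s{\left(V,H \right)} = H V + V = V + H V$)
$\frac{-25851 + 33789}{s{\left(71,R{\left(10,12 \right)} \right)} - 27836} = \frac{-25851 + 33789}{71 \left(1 + 12 \left(-3 + 10 + 12\right)\right) - 27836} = \frac{7938}{71 \left(1 + 12 \cdot 19\right) - 27836} = \frac{7938}{71 \left(1 + 228\right) - 27836} = \frac{7938}{71 \cdot 229 - 27836} = \frac{7938}{16259 - 27836} = \frac{7938}{-11577} = 7938 \left(- \frac{1}{11577}\right) = - \frac{2646}{3859}$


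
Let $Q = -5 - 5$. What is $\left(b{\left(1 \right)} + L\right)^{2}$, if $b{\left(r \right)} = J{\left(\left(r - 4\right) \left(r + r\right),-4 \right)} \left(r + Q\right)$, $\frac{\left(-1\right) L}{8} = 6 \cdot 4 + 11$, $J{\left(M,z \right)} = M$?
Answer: $51076$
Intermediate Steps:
$L = -280$ ($L = - 8 \left(6 \cdot 4 + 11\right) = - 8 \left(24 + 11\right) = \left(-8\right) 35 = -280$)
$Q = -10$ ($Q = -5 - 5 = -10$)
$b{\left(r \right)} = 2 r \left(-10 + r\right) \left(-4 + r\right)$ ($b{\left(r \right)} = \left(r - 4\right) \left(r + r\right) \left(r - 10\right) = \left(-4 + r\right) 2 r \left(-10 + r\right) = 2 r \left(-4 + r\right) \left(-10 + r\right) = 2 r \left(-10 + r\right) \left(-4 + r\right)$)
$\left(b{\left(1 \right)} + L\right)^{2} = \left(2 \cdot 1 \left(-10 + 1\right) \left(-4 + 1\right) - 280\right)^{2} = \left(2 \cdot 1 \left(-9\right) \left(-3\right) - 280\right)^{2} = \left(54 - 280\right)^{2} = \left(-226\right)^{2} = 51076$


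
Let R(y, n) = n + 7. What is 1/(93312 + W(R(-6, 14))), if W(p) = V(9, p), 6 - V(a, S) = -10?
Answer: 1/93328 ≈ 1.0715e-5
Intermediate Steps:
V(a, S) = 16 (V(a, S) = 6 - 1*(-10) = 6 + 10 = 16)
R(y, n) = 7 + n
W(p) = 16
1/(93312 + W(R(-6, 14))) = 1/(93312 + 16) = 1/93328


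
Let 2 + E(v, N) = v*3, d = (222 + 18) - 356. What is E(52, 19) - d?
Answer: 270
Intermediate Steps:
d = -116 (d = 240 - 356 = -116)
E(v, N) = -2 + 3*v (E(v, N) = -2 + v*3 = -2 + 3*v)
E(52, 19) - d = (-2 + 3*52) - 1*(-116) = (-2 + 156) + 116 = 154 + 116 = 270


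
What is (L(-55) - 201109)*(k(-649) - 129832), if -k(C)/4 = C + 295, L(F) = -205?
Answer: 25851938624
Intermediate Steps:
k(C) = -1180 - 4*C (k(C) = -4*(C + 295) = -4*(295 + C) = -1180 - 4*C)
(L(-55) - 201109)*(k(-649) - 129832) = (-205 - 201109)*((-1180 - 4*(-649)) - 129832) = -201314*((-1180 + 2596) - 129832) = -201314*(1416 - 129832) = -201314*(-128416) = 25851938624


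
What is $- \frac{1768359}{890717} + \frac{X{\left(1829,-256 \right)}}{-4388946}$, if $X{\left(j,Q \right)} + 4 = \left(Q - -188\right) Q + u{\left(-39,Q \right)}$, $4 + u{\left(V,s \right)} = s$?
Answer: $- \frac{3888251305931}{1954654407141} \approx -1.9892$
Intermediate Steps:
$u{\left(V,s \right)} = -4 + s$
$X{\left(j,Q \right)} = -8 + Q + Q \left(188 + Q\right)$ ($X{\left(j,Q \right)} = -4 + \left(\left(Q - -188\right) Q + \left(-4 + Q\right)\right) = -4 + \left(\left(Q + 188\right) Q + \left(-4 + Q\right)\right) = -4 + \left(\left(188 + Q\right) Q + \left(-4 + Q\right)\right) = -4 + \left(Q \left(188 + Q\right) + \left(-4 + Q\right)\right) = -4 + \left(-4 + Q + Q \left(188 + Q\right)\right) = -8 + Q + Q \left(188 + Q\right)$)
$- \frac{1768359}{890717} + \frac{X{\left(1829,-256 \right)}}{-4388946} = - \frac{1768359}{890717} + \frac{-8 + \left(-256\right)^{2} + 189 \left(-256\right)}{-4388946} = \left(-1768359\right) \frac{1}{890717} + \left(-8 + 65536 - 48384\right) \left(- \frac{1}{4388946}\right) = - \frac{1768359}{890717} + 17144 \left(- \frac{1}{4388946}\right) = - \frac{1768359}{890717} - \frac{8572}{2194473} = - \frac{3888251305931}{1954654407141}$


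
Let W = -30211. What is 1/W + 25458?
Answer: 769111637/30211 ≈ 25458.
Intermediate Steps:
1/W + 25458 = 1/(-30211) + 25458 = -1/30211 + 25458 = 769111637/30211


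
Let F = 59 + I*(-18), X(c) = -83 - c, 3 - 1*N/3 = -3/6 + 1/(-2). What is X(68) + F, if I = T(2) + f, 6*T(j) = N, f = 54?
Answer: -1100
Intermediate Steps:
N = 12 (N = 9 - 3*(-3/6 + 1/(-2)) = 9 - 3*(-3*1/6 + 1*(-1/2)) = 9 - 3*(-1/2 - 1/2) = 9 - 3*(-1) = 9 + 3 = 12)
T(j) = 2 (T(j) = (1/6)*12 = 2)
I = 56 (I = 2 + 54 = 56)
F = -949 (F = 59 + 56*(-18) = 59 - 1008 = -949)
X(68) + F = (-83 - 1*68) - 949 = (-83 - 68) - 949 = -151 - 949 = -1100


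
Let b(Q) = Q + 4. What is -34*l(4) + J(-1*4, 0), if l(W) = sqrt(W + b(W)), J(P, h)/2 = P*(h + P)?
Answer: 32 - 68*sqrt(3) ≈ -85.779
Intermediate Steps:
b(Q) = 4 + Q
J(P, h) = 2*P*(P + h) (J(P, h) = 2*(P*(h + P)) = 2*(P*(P + h)) = 2*P*(P + h))
l(W) = sqrt(4 + 2*W) (l(W) = sqrt(W + (4 + W)) = sqrt(4 + 2*W))
-34*l(4) + J(-1*4, 0) = -34*sqrt(4 + 2*4) + 2*(-1*4)*(-1*4 + 0) = -34*sqrt(4 + 8) + 2*(-4)*(-4 + 0) = -68*sqrt(3) + 2*(-4)*(-4) = -68*sqrt(3) + 32 = 32 - 68*sqrt(3)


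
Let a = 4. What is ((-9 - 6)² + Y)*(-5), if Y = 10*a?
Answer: -1325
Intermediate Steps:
Y = 40 (Y = 10*4 = 40)
((-9 - 6)² + Y)*(-5) = ((-9 - 6)² + 40)*(-5) = ((-15)² + 40)*(-5) = (225 + 40)*(-5) = 265*(-5) = -1325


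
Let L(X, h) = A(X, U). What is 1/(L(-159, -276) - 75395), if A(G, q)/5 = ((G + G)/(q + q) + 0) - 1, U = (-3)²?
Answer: -3/226465 ≈ -1.3247e-5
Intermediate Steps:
U = 9
A(G, q) = -5 + 5*G/q (A(G, q) = 5*(((G + G)/(q + q) + 0) - 1) = 5*(((2*G)/((2*q)) + 0) - 1) = 5*(((2*G)*(1/(2*q)) + 0) - 1) = 5*((G/q + 0) - 1) = 5*(G/q - 1) = 5*(-1 + G/q) = -5 + 5*G/q)
L(X, h) = -5 + 5*X/9
1/(L(-159, -276) - 75395) = 1/((-5 + (5/9)*(-159)) - 75395) = 1/((-5 - 265/3) - 75395) = 1/(-280/3 - 75395) = 1/(-226465/3) = -3/226465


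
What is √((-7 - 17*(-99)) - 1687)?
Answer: I*√11 ≈ 3.3166*I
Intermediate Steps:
√((-7 - 17*(-99)) - 1687) = √((-7 + 1683) - 1687) = √(1676 - 1687) = √(-11) = I*√11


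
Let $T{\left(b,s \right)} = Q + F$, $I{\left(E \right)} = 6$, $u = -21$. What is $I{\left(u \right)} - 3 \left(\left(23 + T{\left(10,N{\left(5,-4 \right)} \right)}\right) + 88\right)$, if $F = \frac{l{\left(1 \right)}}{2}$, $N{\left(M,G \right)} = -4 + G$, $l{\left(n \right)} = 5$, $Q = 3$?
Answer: $- \frac{687}{2} \approx -343.5$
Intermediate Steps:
$F = \frac{5}{2} \approx 2.5$
$T{\left(b,s \right)} = \frac{11}{2}$ ($T{\left(b,s \right)} = 3 + \frac{5}{2} = \frac{11}{2}$)
$I{\left(u \right)} - 3 \left(\left(23 + T{\left(10,N{\left(5,-4 \right)} \right)}\right) + 88\right) = 6 - 3 \left(\left(23 + \frac{11}{2}\right) + 88\right) = 6 - 3 \left(\frac{57}{2} + 88\right) = 6 - \frac{699}{2} = - \frac{687}{2}$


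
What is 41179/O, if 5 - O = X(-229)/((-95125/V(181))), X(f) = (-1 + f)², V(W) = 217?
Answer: 156686095/478197 ≈ 327.66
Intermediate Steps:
O = 478197/3805 (O = 5 - (-1 - 229)²/((-95125/217)) = 5 - (-230)²/((-95125*1/217)) = 5 - 52900/(-95125/217) = 5 - 52900*(-217)/95125 = 5 - 1*(-459172/3805) = 5 + 459172/3805 = 478197/3805 ≈ 125.68)
41179/O = 41179/(478197/3805) = 41179*(3805/478197) = 156686095/478197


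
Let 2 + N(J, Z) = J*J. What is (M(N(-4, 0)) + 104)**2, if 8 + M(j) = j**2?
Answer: 85264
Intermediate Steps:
N(J, Z) = -2 + J**2 (N(J, Z) = -2 + J*J = -2 + J**2)
M(j) = -8 + j**2
(M(N(-4, 0)) + 104)**2 = ((-8 + (-2 + (-4)**2)**2) + 104)**2 = ((-8 + (-2 + 16)**2) + 104)**2 = ((-8 + 14**2) + 104)**2 = ((-8 + 196) + 104)**2 = (188 + 104)**2 = 292**2 = 85264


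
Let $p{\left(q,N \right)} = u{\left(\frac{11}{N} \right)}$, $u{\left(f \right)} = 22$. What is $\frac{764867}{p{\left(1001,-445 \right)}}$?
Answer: $\frac{764867}{22} \approx 34767.0$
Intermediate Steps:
$p{\left(q,N \right)} = 22$
$\frac{764867}{p{\left(1001,-445 \right)}} = \frac{764867}{22}$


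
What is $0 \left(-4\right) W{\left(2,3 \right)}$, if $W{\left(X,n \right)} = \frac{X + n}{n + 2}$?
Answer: $0$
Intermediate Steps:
$W{\left(X,n \right)} = \frac{X + n}{2 + n}$
$0 \left(-4\right) W{\left(2,3 \right)} = 0 \left(-4\right) \frac{2 + 3}{2 + 3} = 0 \cdot \frac{1}{5} \cdot 5 = 0 \cdot 1 = 0$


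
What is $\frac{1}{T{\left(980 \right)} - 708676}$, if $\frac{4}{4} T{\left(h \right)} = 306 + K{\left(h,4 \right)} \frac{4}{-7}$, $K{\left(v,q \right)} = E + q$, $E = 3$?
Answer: $- \frac{1}{708374} \approx -1.4117 \cdot 10^{-6}$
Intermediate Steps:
$K{\left(v,q \right)} = 3 + q$
$T{\left(h \right)} = 302$ ($T{\left(h \right)} = 306 + \left(3 + 4\right) \frac{4}{-7} = 306 + 7 \cdot 4 \left(- \frac{1}{7}\right) = 306 + 7 \left(- \frac{4}{7}\right) = 306 - 4 = 302$)
$\frac{1}{T{\left(980 \right)} - 708676} = \frac{1}{302 - 708676} = \frac{1}{-708374} = - \frac{1}{708374}$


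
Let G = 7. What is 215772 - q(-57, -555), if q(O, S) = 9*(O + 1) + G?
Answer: 216269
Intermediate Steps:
q(O, S) = 16 + 9*O (q(O, S) = 9*(O + 1) + 7 = 9*(1 + O) + 7 = (9 + 9*O) + 7 = 16 + 9*O)
215772 - q(-57, -555) = 215772 - (16 + 9*(-57)) = 215772 - (16 - 513) = 215772 - 1*(-497) = 215772 + 497 = 216269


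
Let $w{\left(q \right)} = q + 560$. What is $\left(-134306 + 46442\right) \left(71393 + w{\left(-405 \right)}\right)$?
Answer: $-6286493472$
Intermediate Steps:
$w{\left(q \right)} = 560 + q$
$\left(-134306 + 46442\right) \left(71393 + w{\left(-405 \right)}\right) = \left(-134306 + 46442\right) \left(71393 + \left(560 - 405\right)\right) = - 87864 \left(71393 + 155\right) = \left(-87864\right) 71548 = -6286493472$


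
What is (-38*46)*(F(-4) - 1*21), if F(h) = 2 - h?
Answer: 26220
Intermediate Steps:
(-38*46)*(F(-4) - 1*21) = (-38*46)*((2 - 1*(-4)) - 1*21) = -1748*((2 + 4) - 21) = -1748*(6 - 21) = -1748*(-15) = 26220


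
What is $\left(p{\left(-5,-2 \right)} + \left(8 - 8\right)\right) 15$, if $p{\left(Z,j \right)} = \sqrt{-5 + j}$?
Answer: $15 i \sqrt{7} \approx 39.686 i$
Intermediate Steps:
$\left(p{\left(-5,-2 \right)} + \left(8 - 8\right)\right) 15 = \left(\sqrt{-5 - 2} + \left(8 - 8\right)\right) 15 = \left(\sqrt{-7} + \left(8 - 8\right)\right) 15 = \left(i \sqrt{7} + 0\right) 15 = i \sqrt{7} \cdot 15 = 15 i \sqrt{7}$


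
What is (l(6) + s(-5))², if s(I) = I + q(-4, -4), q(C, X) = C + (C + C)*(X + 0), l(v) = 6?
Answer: 841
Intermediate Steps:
q(C, X) = C + 2*C*X (q(C, X) = C + (2*C)*X = C + 2*C*X)
s(I) = 28 + I (s(I) = I - 4*(1 + 2*(-4)) = I - 4*(1 - 8) = I - 4*(-7) = I + 28 = 28 + I)
(l(6) + s(-5))² = (6 + (28 - 5))² = (6 + 23)² = 29² = 841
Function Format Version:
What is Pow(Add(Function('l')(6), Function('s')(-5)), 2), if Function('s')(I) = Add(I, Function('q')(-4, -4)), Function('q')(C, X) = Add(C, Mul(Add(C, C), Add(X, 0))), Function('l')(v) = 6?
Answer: 841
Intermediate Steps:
Function('q')(C, X) = Add(C, Mul(2, C, X)) (Function('q')(C, X) = Add(C, Mul(Mul(2, C), X)) = Add(C, Mul(2, C, X)))
Function('s')(I) = Add(28, I) (Function('s')(I) = Add(I, Mul(-4, Add(1, Mul(2, -4)))) = Add(I, Mul(-4, Add(1, -8))) = Add(I, Mul(-4, -7)) = Add(I, 28) = Add(28, I))
Pow(Add(Function('l')(6), Function('s')(-5)), 2) = Pow(Add(6, Add(28, -5)), 2) = Pow(Add(6, 23), 2) = Pow(29, 2) = 841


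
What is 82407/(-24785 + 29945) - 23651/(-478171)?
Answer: 13175558919/822454120 ≈ 16.020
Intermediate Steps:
82407/(-24785 + 29945) - 23651/(-478171) = 82407/5160 - 23651*(-1/478171) = 82407*(1/5160) + 23651/478171 = 27469/1720 + 23651/478171 = 13175558919/822454120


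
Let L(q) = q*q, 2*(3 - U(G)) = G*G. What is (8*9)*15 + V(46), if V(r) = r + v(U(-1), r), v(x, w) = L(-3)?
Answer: 1135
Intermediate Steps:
U(G) = 3 - G²/2 (U(G) = 3 - G*G/2 = 3 - G²/2)
L(q) = q²
v(x, w) = 9 (v(x, w) = (-3)² = 9)
V(r) = 9 + r (V(r) = r + 9 = 9 + r)
(8*9)*15 + V(46) = (8*9)*15 + (9 + 46) = 72*15 + 55 = 1080 + 55 = 1135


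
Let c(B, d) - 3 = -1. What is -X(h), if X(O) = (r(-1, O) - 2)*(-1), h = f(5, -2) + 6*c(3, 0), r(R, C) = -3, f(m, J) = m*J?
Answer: -5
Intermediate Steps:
c(B, d) = 2 (c(B, d) = 3 - 1 = 2)
f(m, J) = J*m
h = 2 (h = -2*5 + 6*2 = -10 + 12 = 2)
X(O) = 5 (X(O) = (-3 - 2)*(-1) = -5*(-1) = 5)
-X(h) = -1*5 = -5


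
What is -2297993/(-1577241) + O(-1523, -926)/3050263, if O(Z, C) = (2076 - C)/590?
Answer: 2067799858975646/1419244959992985 ≈ 1.4570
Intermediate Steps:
O(Z, C) = 1038/295 - C/590 (O(Z, C) = (2076 - C)*(1/590) = 1038/295 - C/590)
-2297993/(-1577241) + O(-1523, -926)/3050263 = -2297993/(-1577241) + (1038/295 - 1/590*(-926))/3050263 = -2297993*(-1/1577241) + (1038/295 + 463/295)*(1/3050263) = 2297993/1577241 + (1501/295)*(1/3050263) = 2297993/1577241 + 1501/899827585 = 2067799858975646/1419244959992985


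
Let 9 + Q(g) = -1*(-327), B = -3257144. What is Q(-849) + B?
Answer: -3256826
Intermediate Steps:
Q(g) = 318 (Q(g) = -9 - 1*(-327) = -9 + 327 = 318)
Q(-849) + B = 318 - 3257144 = -3256826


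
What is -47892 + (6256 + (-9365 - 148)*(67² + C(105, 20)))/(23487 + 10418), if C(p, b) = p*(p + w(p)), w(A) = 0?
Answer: -1771356686/33905 ≈ -52245.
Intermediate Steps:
C(p, b) = p² (C(p, b) = p*(p + 0) = p*p = p²)
-47892 + (6256 + (-9365 - 148)*(67² + C(105, 20)))/(23487 + 10418) = -47892 + (6256 + (-9365 - 148)*(67² + 105²))/(23487 + 10418) = -47892 + (6256 - 9513*(4489 + 11025))/33905 = -47892 + (6256 - 9513*15514)*(1/33905) = -47892 + (6256 - 147584682)*(1/33905) = -47892 - 147578426*1/33905 = -47892 - 147578426/33905 = -1771356686/33905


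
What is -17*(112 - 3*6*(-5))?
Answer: -3434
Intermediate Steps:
-17*(112 - 3*6*(-5)) = -17*(112 - 18*(-5)) = -17*(112 + 90) = -17*202 = -3434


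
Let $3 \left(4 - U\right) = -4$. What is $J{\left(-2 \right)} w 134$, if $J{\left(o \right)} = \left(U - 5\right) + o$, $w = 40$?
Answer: $- \frac{26800}{3} \approx -8933.3$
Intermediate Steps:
$U = \frac{16}{3}$ ($U = 4 - - \frac{4}{3} = 4 + \frac{4}{3} = \frac{16}{3} \approx 5.3333$)
$J{\left(o \right)} = \frac{1}{3} + o$ ($J{\left(o \right)} = \left(\frac{16}{3} - 5\right) + o = \frac{1}{3} + o$)
$J{\left(-2 \right)} w 134 = \left(\frac{1}{3} - 2\right) 40 \cdot 134 = \left(- \frac{5}{3}\right) 40 \cdot 134 = \left(- \frac{200}{3}\right) 134 = - \frac{26800}{3}$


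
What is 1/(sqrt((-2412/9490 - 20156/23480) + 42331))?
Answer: sqrt(5838122756303890)/15720276045 ≈ 0.0048604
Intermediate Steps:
1/(sqrt((-2412/9490 - 20156/23480) + 42331)) = 1/(sqrt((-2412*1/9490 - 20156*1/23480) + 42331)) = 1/(sqrt((-1206/4745 - 5039/5870) + 42331)) = 1/(sqrt(-1239571/1114126 + 42331)) = 1/(sqrt(47160828135/1114126)) = 1/(3*sqrt(5838122756303890)/1114126) = sqrt(5838122756303890)/15720276045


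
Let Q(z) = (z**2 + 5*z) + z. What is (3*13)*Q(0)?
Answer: 0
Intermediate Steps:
Q(z) = z**2 + 6*z
(3*13)*Q(0) = (3*13)*(0*(6 + 0)) = 39*(0*6) = 39*0 = 0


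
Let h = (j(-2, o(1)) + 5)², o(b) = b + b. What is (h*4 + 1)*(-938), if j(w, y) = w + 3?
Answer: -136010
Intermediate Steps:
o(b) = 2*b
j(w, y) = 3 + w
h = 36 (h = ((3 - 2) + 5)² = (1 + 5)² = 6² = 36)
(h*4 + 1)*(-938) = (36*4 + 1)*(-938) = (144 + 1)*(-938) = 145*(-938) = -136010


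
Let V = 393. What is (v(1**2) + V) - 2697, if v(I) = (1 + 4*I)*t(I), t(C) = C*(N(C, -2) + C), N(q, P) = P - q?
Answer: -2314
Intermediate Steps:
t(C) = -2*C (t(C) = C*((-2 - C) + C) = C*(-2) = -2*C)
v(I) = -2*I*(1 + 4*I) (v(I) = (1 + 4*I)*(-2*I) = -2*I*(1 + 4*I))
(v(1**2) + V) - 2697 = (-2*1**2*(1 + 4*1**2) + 393) - 2697 = (-2*1*(1 + 4*1) + 393) - 2697 = (-2*1*(1 + 4) + 393) - 2697 = (-2*1*5 + 393) - 2697 = (-10 + 393) - 2697 = 383 - 2697 = -2314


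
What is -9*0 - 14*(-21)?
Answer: 294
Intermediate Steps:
-9*0 - 14*(-21) = 0 + 294 = 294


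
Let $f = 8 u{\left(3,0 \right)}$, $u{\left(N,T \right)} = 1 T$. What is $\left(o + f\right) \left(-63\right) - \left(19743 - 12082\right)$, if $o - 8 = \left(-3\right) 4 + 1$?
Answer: $-7472$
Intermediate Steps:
$u{\left(N,T \right)} = T$
$o = -3$ ($o = 8 + \left(\left(-3\right) 4 + 1\right) = 8 + \left(-12 + 1\right) = 8 - 11 = -3$)
$f = 0$ ($f = 8 \cdot 0 = 0$)
$\left(o + f\right) \left(-63\right) - \left(19743 - 12082\right) = \left(-3 + 0\right) \left(-63\right) - \left(19743 - 12082\right) = \left(-3\right) \left(-63\right) - \left(19743 - 12082\right) = 189 - 7661 = -7472$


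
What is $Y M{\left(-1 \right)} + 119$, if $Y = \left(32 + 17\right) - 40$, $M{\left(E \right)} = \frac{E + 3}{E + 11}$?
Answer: $\frac{604}{5} \approx 120.8$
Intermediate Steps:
$M{\left(E \right)} = \frac{3 + E}{11 + E}$
$Y = 9$ ($Y = 49 - 40 = 9$)
$Y M{\left(-1 \right)} + 119 = 9 \frac{3 - 1}{11 - 1} + 119 = 9 \cdot \frac{1}{10} \cdot 2 + 119 = 9 \cdot \frac{1}{5} + 119 = \frac{9}{5} + 119 = \frac{604}{5}$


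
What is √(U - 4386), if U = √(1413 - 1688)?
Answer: √(-4386 + 5*I*√11) ≈ 0.1252 + 66.227*I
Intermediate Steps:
U = 5*I*√11 (U = √(-275) = 5*I*√11 ≈ 16.583*I)
√(U - 4386) = √(5*I*√11 - 4386) = √(-4386 + 5*I*√11)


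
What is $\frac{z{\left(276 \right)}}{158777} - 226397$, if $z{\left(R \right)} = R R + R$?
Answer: $- \frac{35946560017}{158777} \approx -2.264 \cdot 10^{5}$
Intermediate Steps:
$z{\left(R \right)} = R + R^{2}$ ($z{\left(R \right)} = R^{2} + R = R + R^{2}$)
$\frac{z{\left(276 \right)}}{158777} - 226397 = \frac{276 \left(1 + 276\right)}{158777} - 226397 = 276 \cdot 277 \cdot \frac{1}{158777} - 226397 = 76452 \cdot \frac{1}{158777} - 226397 = \frac{76452}{158777} - 226397 = - \frac{35946560017}{158777}$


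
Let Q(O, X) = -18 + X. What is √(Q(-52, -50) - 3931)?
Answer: I*√3999 ≈ 63.238*I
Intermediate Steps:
√(Q(-52, -50) - 3931) = √((-18 - 50) - 3931) = √(-68 - 3931) = √(-3999) = I*√3999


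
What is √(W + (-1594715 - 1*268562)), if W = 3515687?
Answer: √1652410 ≈ 1285.5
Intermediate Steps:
√(W + (-1594715 - 1*268562)) = √(3515687 + (-1594715 - 1*268562)) = √(3515687 + (-1594715 - 268562)) = √(3515687 - 1863277) = √1652410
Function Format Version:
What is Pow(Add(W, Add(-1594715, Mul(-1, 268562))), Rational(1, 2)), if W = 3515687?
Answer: Pow(1652410, Rational(1, 2)) ≈ 1285.5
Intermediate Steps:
Pow(Add(W, Add(-1594715, Mul(-1, 268562))), Rational(1, 2)) = Pow(Add(3515687, Add(-1594715, Mul(-1, 268562))), Rational(1, 2)) = Pow(Add(3515687, Add(-1594715, -268562)), Rational(1, 2)) = Pow(Add(3515687, -1863277), Rational(1, 2)) = Pow(1652410, Rational(1, 2))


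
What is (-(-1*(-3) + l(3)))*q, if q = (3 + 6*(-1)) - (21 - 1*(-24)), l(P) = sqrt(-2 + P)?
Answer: 192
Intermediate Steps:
q = -48 (q = (3 - 6) - (21 + 24) = -3 - 1*45 = -3 - 45 = -48)
(-(-1*(-3) + l(3)))*q = -(-1*(-3) + sqrt(-2 + 3))*(-48) = -(3 + sqrt(1))*(-48) = -(3 + 1)*(-48) = -1*4*(-48) = -4*(-48) = 192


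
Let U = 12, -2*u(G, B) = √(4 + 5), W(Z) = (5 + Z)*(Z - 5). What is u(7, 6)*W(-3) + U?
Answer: 36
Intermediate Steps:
W(Z) = (-5 + Z)*(5 + Z) (W(Z) = (5 + Z)*(-5 + Z) = (-5 + Z)*(5 + Z))
u(G, B) = -3/2 (u(G, B) = -√(4 + 5)/2 = -√9/2 = -½*3 = -3/2)
u(7, 6)*W(-3) + U = -3*(-25 + (-3)²)/2 + 12 = -3*(-25 + 9)/2 + 12 = -3/2*(-16) + 12 = 24 + 12 = 36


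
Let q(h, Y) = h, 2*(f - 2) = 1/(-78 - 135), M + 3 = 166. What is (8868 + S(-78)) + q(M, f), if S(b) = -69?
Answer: 8962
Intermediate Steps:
M = 163 (M = -3 + 166 = 163)
f = 851/426 (f = 2 + 1/(2*(-78 - 135)) = 2 + (½)/(-213) = 2 + (½)*(-1/213) = 2 - 1/426 = 851/426 ≈ 1.9977)
(8868 + S(-78)) + q(M, f) = (8868 - 69) + 163 = 8799 + 163 = 8962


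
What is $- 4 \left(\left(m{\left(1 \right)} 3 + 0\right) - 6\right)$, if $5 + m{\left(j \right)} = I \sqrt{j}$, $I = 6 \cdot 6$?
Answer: $-348$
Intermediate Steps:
$I = 36$
$m{\left(j \right)} = -5 + 36 \sqrt{j}$
$- 4 \left(\left(m{\left(1 \right)} 3 + 0\right) - 6\right) = - 4 \left(\left(\left(-5 + 36 \sqrt{1}\right) 3 + 0\right) - 6\right) = - 4 \left(\left(\left(-5 + 36 \cdot 1\right) 3 + 0\right) - 6\right) = - 4 \left(\left(\left(-5 + 36\right) 3 + 0\right) - 6\right) = - 4 \left(\left(31 \cdot 3 + 0\right) - 6\right) = - 4 \left(\left(93 + 0\right) - 6\right) = - 4 \left(93 - 6\right) = \left(-4\right) 87 = -348$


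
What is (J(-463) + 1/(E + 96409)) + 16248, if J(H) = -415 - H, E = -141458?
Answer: 734118503/45049 ≈ 16296.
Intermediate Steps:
(J(-463) + 1/(E + 96409)) + 16248 = ((-415 - 1*(-463)) + 1/(-141458 + 96409)) + 16248 = ((-415 + 463) + 1/(-45049)) + 16248 = (48 - 1/45049) + 16248 = 2162351/45049 + 16248 = 734118503/45049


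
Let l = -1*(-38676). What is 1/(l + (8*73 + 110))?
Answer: 1/39370 ≈ 2.5400e-5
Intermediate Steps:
l = 38676
1/(l + (8*73 + 110)) = 1/(38676 + (8*73 + 110)) = 1/(38676 + (584 + 110)) = 1/(38676 + 694) = 1/39370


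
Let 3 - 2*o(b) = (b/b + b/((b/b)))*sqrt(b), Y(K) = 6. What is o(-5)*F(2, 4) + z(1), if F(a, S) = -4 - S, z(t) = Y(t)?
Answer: -6 - 16*I*sqrt(5) ≈ -6.0 - 35.777*I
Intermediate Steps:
z(t) = 6
o(b) = 3/2 - sqrt(b)*(1 + b)/2 (o(b) = 3/2 - (b/b + b/((b/b)))*sqrt(b)/2 = 3/2 - (1 + b/1)*sqrt(b)/2 = 3/2 - (1 + b*1)*sqrt(b)/2 = 3/2 - (1 + b)*sqrt(b)/2 = 3/2 - sqrt(b)*(1 + b)/2)
o(-5)*F(2, 4) + z(1) = (3/2 - I*sqrt(5)/2 - (-5)*I*sqrt(5)/2)*(-4 - 1*4) + 6 = (3/2 - I*sqrt(5)/2 - (-5)*I*sqrt(5)/2)*(-4 - 4) + 6 = (3/2 - I*sqrt(5)/2 + 5*I*sqrt(5)/2)*(-8) + 6 = (3/2 + 2*I*sqrt(5))*(-8) + 6 = (-12 - 16*I*sqrt(5)) + 6 = -6 - 16*I*sqrt(5)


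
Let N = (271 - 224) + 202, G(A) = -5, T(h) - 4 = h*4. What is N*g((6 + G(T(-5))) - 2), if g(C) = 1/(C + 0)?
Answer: -249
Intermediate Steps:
T(h) = 4 + 4*h (T(h) = 4 + h*4 = 4 + 4*h)
g(C) = 1/C
N = 249 (N = 47 + 202 = 249)
N*g((6 + G(T(-5))) - 2) = 249/((6 - 5) - 2) = 249/(1 - 2) = 249/(-1) = 249*(-1) = -249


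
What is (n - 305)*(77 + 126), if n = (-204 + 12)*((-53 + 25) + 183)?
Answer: -6103195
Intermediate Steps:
n = -29760 (n = -192*(-28 + 183) = -192*155 = -29760)
(n - 305)*(77 + 126) = (-29760 - 305)*(77 + 126) = -30065*203 = -6103195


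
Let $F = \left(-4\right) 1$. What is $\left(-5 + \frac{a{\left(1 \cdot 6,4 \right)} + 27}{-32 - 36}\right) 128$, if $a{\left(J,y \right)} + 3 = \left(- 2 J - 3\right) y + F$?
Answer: $- \frac{9600}{17} \approx -564.71$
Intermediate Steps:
$F = -4$
$a{\left(J,y \right)} = -7 + y \left(-3 - 2 J\right)$ ($a{\left(J,y \right)} = -3 + \left(\left(- 2 J - 3\right) y - 4\right) = -3 + \left(\left(-3 - 2 J\right) y - 4\right) = -3 + \left(y \left(-3 - 2 J\right) - 4\right) = -3 + \left(-4 + y \left(-3 - 2 J\right)\right) = -7 + y \left(-3 - 2 J\right)$)
$\left(-5 + \frac{a{\left(1 \cdot 6,4 \right)} + 27}{-32 - 36}\right) 128 = \left(-5 + \frac{\left(-7 - 12 - 2 \cdot 1 \cdot 6 \cdot 4\right) + 27}{-32 - 36}\right) 128 = \left(-5 + \frac{\left(-7 - 12 - 12 \cdot 4\right) + 27}{-32 - 36}\right) 128 = \left(-5 + \frac{\left(-7 - 12 - 48\right) + 27}{-32 - 36}\right) 128 = \left(-5 + \frac{-67 + 27}{-68}\right) 128 = \left(-5 - - \frac{10}{17}\right) 128 = \left(-5 + \frac{10}{17}\right) 128 = \left(- \frac{75}{17}\right) 128 = - \frac{9600}{17}$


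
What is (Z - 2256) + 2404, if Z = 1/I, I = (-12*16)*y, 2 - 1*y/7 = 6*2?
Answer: 1989121/13440 ≈ 148.00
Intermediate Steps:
y = -70 (y = 14 - 42*2 = 14 - 7*12 = 14 - 84 = -70)
I = 13440 (I = -12*16*(-70) = -192*(-70) = 13440)
Z = 1/13440 ≈ 7.4405e-5
(Z - 2256) + 2404 = (1/13440 - 2256) + 2404 = -30320639/13440 + 2404 = 1989121/13440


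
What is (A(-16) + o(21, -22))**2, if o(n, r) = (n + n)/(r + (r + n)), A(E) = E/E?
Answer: 361/529 ≈ 0.68242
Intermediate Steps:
A(E) = 1
o(n, r) = 2*n/(n + 2*r) (o(n, r) = (2*n)/(r + (n + r)) = (2*n)/(n + 2*r) = 2*n/(n + 2*r))
(A(-16) + o(21, -22))**2 = (1 + 2*21/(21 + 2*(-22)))**2 = (1 + 2*21/(21 - 44))**2 = (1 + 2*21/(-23))**2 = (1 + 2*21*(-1/23))**2 = (1 - 42/23)**2 = (-19/23)**2 = 361/529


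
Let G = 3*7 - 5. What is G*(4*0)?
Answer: 0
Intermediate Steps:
G = 16 (G = 21 - 5 = 16)
G*(4*0) = 16*(4*0) = 16*0 = 0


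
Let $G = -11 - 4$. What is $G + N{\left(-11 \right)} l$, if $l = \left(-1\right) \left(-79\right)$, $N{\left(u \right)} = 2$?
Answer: $143$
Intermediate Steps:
$l = 79$
$G = -15$
$G + N{\left(-11 \right)} l = -15 + 2 \cdot 79 = -15 + 158 = 143$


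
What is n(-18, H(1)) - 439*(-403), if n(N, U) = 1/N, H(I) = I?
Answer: 3184505/18 ≈ 1.7692e+5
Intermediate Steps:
n(-18, H(1)) - 439*(-403) = 1/(-18) - 439*(-403) = -1/18 + 176917 = 3184505/18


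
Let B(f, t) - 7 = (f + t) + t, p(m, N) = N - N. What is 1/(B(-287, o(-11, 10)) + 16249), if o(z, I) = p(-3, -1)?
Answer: 1/15969 ≈ 6.2621e-5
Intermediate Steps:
p(m, N) = 0
o(z, I) = 0
B(f, t) = 7 + f + 2*t (B(f, t) = 7 + ((f + t) + t) = 7 + (f + 2*t) = 7 + f + 2*t)
1/(B(-287, o(-11, 10)) + 16249) = 1/((7 - 287 + 2*0) + 16249) = 1/((7 - 287 + 0) + 16249) = 1/(-280 + 16249) = 1/15969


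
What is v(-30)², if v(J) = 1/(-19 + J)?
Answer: 1/2401 ≈ 0.00041649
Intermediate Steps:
v(-30)² = (1/(-19 - 30))² = (1/(-49))² = (-1/49)² = 1/2401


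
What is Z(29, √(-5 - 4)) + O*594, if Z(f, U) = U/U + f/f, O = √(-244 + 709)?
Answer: 2 + 594*√465 ≈ 12811.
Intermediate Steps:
O = √465 ≈ 21.564
Z(f, U) = 2 (Z(f, U) = 1 + 1 = 2)
Z(29, √(-5 - 4)) + O*594 = 2 + √465*594 = 2 + 594*√465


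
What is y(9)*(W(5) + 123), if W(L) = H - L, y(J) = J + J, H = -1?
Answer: 2106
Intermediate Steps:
y(J) = 2*J
W(L) = -1 - L
y(9)*(W(5) + 123) = (2*9)*((-1 - 1*5) + 123) = 18*((-1 - 5) + 123) = 18*(-6 + 123) = 18*117 = 2106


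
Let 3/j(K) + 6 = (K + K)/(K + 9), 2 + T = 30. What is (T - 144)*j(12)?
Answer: 1218/17 ≈ 71.647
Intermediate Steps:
T = 28 (T = -2 + 30 = 28)
j(K) = 3/(-6 + 2*K/(9 + K)) (j(K) = 3/(-6 + (K + K)/(K + 9)) = 3/(-6 + (2*K)/(9 + K)) = 3/(-6 + 2*K/(9 + K)))
(T - 144)*j(12) = (28 - 144)*(3*(-9 - 1*12)/(2*(27 + 2*12))) = -174*(-9 - 12)/(27 + 24) = -174*(-21)/51 = -116*(-21/34) = 1218/17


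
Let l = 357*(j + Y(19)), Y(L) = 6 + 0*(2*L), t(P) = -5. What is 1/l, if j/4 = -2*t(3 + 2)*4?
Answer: 1/59262 ≈ 1.6874e-5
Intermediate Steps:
Y(L) = 6 (Y(L) = 6 + 0 = 6)
j = 160 (j = 4*(-2*(-5)*4) = 4*(10*4) = 4*40 = 160)
l = 59262 (l = 357*(160 + 6) = 357*166 = 59262)
1/l = 1/59262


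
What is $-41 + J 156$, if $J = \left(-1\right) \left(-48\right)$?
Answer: $7447$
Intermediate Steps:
$J = 48$
$-41 + J 156 = -41 + 48 \cdot 156 = -41 + 7488 = 7447$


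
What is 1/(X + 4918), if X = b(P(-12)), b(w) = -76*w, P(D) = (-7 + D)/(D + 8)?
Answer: 1/4557 ≈ 0.00021944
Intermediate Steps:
P(D) = (-7 + D)/(8 + D)
X = -361 (X = -76*(-7 - 12)/(8 - 12) = -76*(-19)/(-4) = -(-19)*(-19) = -76*19/4 = -361)
1/(X + 4918) = 1/(-361 + 4918) = 1/4557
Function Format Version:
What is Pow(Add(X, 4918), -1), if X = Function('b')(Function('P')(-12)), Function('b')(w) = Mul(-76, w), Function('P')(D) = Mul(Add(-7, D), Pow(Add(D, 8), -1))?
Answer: Rational(1, 4557) ≈ 0.00021944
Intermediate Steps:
Function('P')(D) = Mul(Pow(Add(8, D), -1), Add(-7, D)) (Function('P')(D) = Mul(Add(-7, D), Pow(Add(8, D), -1)) = Mul(Pow(Add(8, D), -1), Add(-7, D)))
X = -361 (X = Mul(-76, Mul(Pow(Add(8, -12), -1), Add(-7, -12))) = Mul(-76, Mul(Pow(-4, -1), -19)) = Mul(-76, Mul(Rational(-1, 4), -19)) = Mul(-76, Rational(19, 4)) = -361)
Pow(Add(X, 4918), -1) = Pow(Add(-361, 4918), -1) = Pow(4557, -1) = Rational(1, 4557)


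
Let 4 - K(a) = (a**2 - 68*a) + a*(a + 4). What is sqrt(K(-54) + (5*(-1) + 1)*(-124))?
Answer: 26*I*sqrt(13) ≈ 93.744*I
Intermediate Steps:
K(a) = 4 - a**2 + 68*a - a*(4 + a) (K(a) = 4 - ((a**2 - 68*a) + a*(a + 4)) = 4 - ((a**2 - 68*a) + a*(4 + a)) = 4 - (a**2 - 68*a + a*(4 + a)) = 4 + (-a**2 + 68*a - a*(4 + a)) = 4 - a**2 + 68*a - a*(4 + a))
sqrt(K(-54) + (5*(-1) + 1)*(-124)) = sqrt((4 - 2*(-54)**2 + 64*(-54)) + (5*(-1) + 1)*(-124)) = sqrt((4 - 2*2916 - 3456) + (-5 + 1)*(-124)) = sqrt((4 - 5832 - 3456) - 4*(-124)) = sqrt(-9284 + 496) = sqrt(-8788) = 26*I*sqrt(13)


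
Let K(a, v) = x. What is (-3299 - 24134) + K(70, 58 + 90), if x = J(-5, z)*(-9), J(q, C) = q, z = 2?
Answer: -27388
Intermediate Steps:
x = 45 (x = -5*(-9) = 45)
K(a, v) = 45
(-3299 - 24134) + K(70, 58 + 90) = (-3299 - 24134) + 45 = -27433 + 45 = -27388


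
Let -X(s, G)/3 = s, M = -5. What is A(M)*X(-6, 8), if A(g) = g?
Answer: -90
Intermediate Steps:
X(s, G) = -3*s
A(M)*X(-6, 8) = -(-15)*(-6) = -5*18 = -90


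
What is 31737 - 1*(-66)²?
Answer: 27381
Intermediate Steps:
31737 - 1*(-66)² = 31737 - 1*4356 = 31737 - 4356 = 27381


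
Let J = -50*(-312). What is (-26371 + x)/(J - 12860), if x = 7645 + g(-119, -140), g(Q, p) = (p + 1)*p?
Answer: 367/1370 ≈ 0.26788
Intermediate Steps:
g(Q, p) = p*(1 + p) (g(Q, p) = (1 + p)*p = p*(1 + p))
x = 27105 (x = 7645 - 140*(1 - 140) = 7645 - 140*(-139) = 7645 + 19460 = 27105)
J = 15600
(-26371 + x)/(J - 12860) = (-26371 + 27105)/(15600 - 12860) = 734/2740 = 734*(1/2740) = 367/1370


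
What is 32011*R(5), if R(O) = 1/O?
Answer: 32011/5 ≈ 6402.2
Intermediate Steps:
32011*R(5) = 32011/5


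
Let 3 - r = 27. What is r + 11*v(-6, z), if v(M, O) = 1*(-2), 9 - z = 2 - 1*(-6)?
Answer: -46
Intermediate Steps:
z = 1 (z = 9 - (2 - 1*(-6)) = 9 - (2 + 6) = 9 - 1*8 = 9 - 8 = 1)
v(M, O) = -2
r = -24 (r = 3 - 1*27 = 3 - 27 = -24)
r + 11*v(-6, z) = -24 + 11*(-2) = -24 - 22 = -46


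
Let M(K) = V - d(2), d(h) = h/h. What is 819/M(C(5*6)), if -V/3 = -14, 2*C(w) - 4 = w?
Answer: 819/41 ≈ 19.976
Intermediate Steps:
C(w) = 2 + w/2
V = 42 (V = -3*(-14) = 42)
d(h) = 1
M(K) = 41 (M(K) = 42 - 1*1 = 42 - 1 = 41)
819/M(C(5*6)) = 819/41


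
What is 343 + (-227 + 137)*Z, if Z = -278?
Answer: 25363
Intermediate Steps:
343 + (-227 + 137)*Z = 343 + (-227 + 137)*(-278) = 343 - 90*(-278) = 343 + 25020 = 25363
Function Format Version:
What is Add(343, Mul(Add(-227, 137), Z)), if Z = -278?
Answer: 25363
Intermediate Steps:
Add(343, Mul(Add(-227, 137), Z)) = Add(343, Mul(Add(-227, 137), -278)) = Add(343, Mul(-90, -278)) = Add(343, 25020) = 25363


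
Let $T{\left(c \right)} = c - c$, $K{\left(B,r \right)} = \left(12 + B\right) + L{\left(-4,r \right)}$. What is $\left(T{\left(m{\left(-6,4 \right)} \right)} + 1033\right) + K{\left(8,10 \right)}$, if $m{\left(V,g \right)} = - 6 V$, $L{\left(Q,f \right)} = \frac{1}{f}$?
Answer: $\frac{10531}{10} \approx 1053.1$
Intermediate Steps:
$K{\left(B,r \right)} = 12 + B + \frac{1}{r}$ ($K{\left(B,r \right)} = \left(12 + B\right) + \frac{1}{r} = 12 + B + \frac{1}{r}$)
$T{\left(c \right)} = 0$
$\left(T{\left(m{\left(-6,4 \right)} \right)} + 1033\right) + K{\left(8,10 \right)} = \left(0 + 1033\right) + \left(12 + 8 + \frac{1}{10}\right) = 1033 + \left(12 + 8 + \frac{1}{10}\right) = 1033 + \frac{201}{10} = \frac{10531}{10}$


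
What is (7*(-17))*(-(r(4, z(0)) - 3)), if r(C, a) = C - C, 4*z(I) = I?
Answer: -357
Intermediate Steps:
z(I) = I/4
r(C, a) = 0
(7*(-17))*(-(r(4, z(0)) - 3)) = (7*(-17))*(-(0 - 3)) = -(-119)*(-3) = -119*3 = -357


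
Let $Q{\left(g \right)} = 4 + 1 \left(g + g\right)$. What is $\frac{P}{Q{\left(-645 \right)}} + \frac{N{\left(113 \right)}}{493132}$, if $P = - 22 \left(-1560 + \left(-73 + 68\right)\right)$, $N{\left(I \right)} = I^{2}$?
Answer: $- \frac{75053601}{2806052} \approx -26.747$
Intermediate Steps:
$Q{\left(g \right)} = 4 + 2 g$ ($Q{\left(g \right)} = 4 + 1 \cdot 2 g = 4 + 2 g$)
$P = 34430$ ($P = - 22 \left(-1560 - 5\right) = \left(-22\right) \left(-1565\right) = 34430$)
$\frac{P}{Q{\left(-645 \right)}} + \frac{N{\left(113 \right)}}{493132} = \frac{34430}{4 + 2 \left(-645\right)} + \frac{113^{2}}{493132} = \frac{34430}{4 - 1290} + 12769 \cdot \frac{1}{493132} = \frac{34430}{-1286} + \frac{113}{4364} = 34430 \left(- \frac{1}{1286}\right) + \frac{113}{4364} = - \frac{17215}{643} + \frac{113}{4364} = - \frac{75053601}{2806052}$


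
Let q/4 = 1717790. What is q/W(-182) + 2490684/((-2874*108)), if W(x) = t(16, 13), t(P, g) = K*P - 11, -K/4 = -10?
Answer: 177598871207/16269714 ≈ 10916.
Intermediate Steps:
K = 40 (K = -4*(-10) = 40)
t(P, g) = -11 + 40*P (t(P, g) = 40*P - 11 = -11 + 40*P)
W(x) = 629 (W(x) = -11 + 40*16 = -11 + 640 = 629)
q = 6871160 (q = 4*1717790 = 6871160)
q/W(-182) + 2490684/((-2874*108)) = 6871160/629 + 2490684/((-2874*108)) = 6871160*(1/629) + 2490684/(-310392) = 6871160/629 + 2490684*(-1/310392) = 6871160/629 - 207557/25866 = 177598871207/16269714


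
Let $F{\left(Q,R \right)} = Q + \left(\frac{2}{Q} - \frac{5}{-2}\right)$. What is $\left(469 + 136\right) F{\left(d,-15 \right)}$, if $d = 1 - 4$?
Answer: $- \frac{4235}{6} \approx -705.83$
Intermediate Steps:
$d = -3$
$F{\left(Q,R \right)} = \frac{5}{2} + Q + \frac{2}{Q}$ ($F{\left(Q,R \right)} = Q + \left(\frac{2}{Q} - - \frac{5}{2}\right) = Q + \left(\frac{2}{Q} + \frac{5}{2}\right) = Q + \left(\frac{5}{2} + \frac{2}{Q}\right) = \frac{5}{2} + Q + \frac{2}{Q}$)
$\left(469 + 136\right) F{\left(d,-15 \right)} = \left(469 + 136\right) \left(\frac{5}{2} - 3 + \frac{2}{-3}\right) = 605 \left(\frac{5}{2} - 3 + 2 \left(- \frac{1}{3}\right)\right) = 605 \left(\frac{5}{2} - 3 - \frac{2}{3}\right) = 605 \left(- \frac{7}{6}\right) = - \frac{4235}{6}$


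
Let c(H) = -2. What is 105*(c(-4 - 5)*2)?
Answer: -420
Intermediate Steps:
105*(c(-4 - 5)*2) = 105*(-2*2) = 105*(-4) = -420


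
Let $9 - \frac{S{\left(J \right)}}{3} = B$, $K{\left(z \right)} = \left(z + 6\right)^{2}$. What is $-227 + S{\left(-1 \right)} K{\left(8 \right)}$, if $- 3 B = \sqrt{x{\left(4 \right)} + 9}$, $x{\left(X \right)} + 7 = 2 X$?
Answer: $5065 + 196 \sqrt{10} \approx 5684.8$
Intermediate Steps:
$x{\left(X \right)} = -7 + 2 X$
$K{\left(z \right)} = \left(6 + z\right)^{2}$
$B = - \frac{\sqrt{10}}{3}$ ($B = - \frac{\sqrt{\left(-7 + 2 \cdot 4\right) + 9}}{3} = - \frac{\sqrt{\left(-7 + 8\right) + 9}}{3} = - \frac{\sqrt{1 + 9}}{3} = - \frac{\sqrt{10}}{3} \approx -1.0541$)
$S{\left(J \right)} = 27 + \sqrt{10}$ ($S{\left(J \right)} = 27 - 3 \left(- \frac{\sqrt{10}}{3}\right) = 27 + \sqrt{10}$)
$-227 + S{\left(-1 \right)} K{\left(8 \right)} = -227 + \left(27 + \sqrt{10}\right) \left(6 + 8\right)^{2} = -227 + \left(27 + \sqrt{10}\right) 14^{2} = -227 + \left(27 + \sqrt{10}\right) 196 = -227 + \left(5292 + 196 \sqrt{10}\right) = 5065 + 196 \sqrt{10}$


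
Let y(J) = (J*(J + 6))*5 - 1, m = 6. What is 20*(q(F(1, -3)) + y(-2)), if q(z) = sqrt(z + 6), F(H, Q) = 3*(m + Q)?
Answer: -820 + 20*sqrt(15) ≈ -742.54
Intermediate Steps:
F(H, Q) = 18 + 3*Q (F(H, Q) = 3*(6 + Q) = 18 + 3*Q)
q(z) = sqrt(6 + z)
y(J) = -1 + 5*J*(6 + J) (y(J) = (J*(6 + J))*5 - 1 = 5*J*(6 + J) - 1 = -1 + 5*J*(6 + J))
20*(q(F(1, -3)) + y(-2)) = 20*(sqrt(6 + (18 + 3*(-3))) + (-1 + 5*(-2)**2 + 30*(-2))) = 20*(sqrt(6 + (18 - 9)) + (-1 + 5*4 - 60)) = 20*(sqrt(6 + 9) + (-1 + 20 - 60)) = 20*(sqrt(15) - 41) = 20*(-41 + sqrt(15)) = -820 + 20*sqrt(15)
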